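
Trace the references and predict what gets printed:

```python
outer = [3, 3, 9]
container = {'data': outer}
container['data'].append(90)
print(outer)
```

Key concept: dict holds reference to list.
Step by step:
`outer = [3, 3, 9]` → outer = [3, 3, 9]
`container = {'data': outer}` → container = {'data': [3, 3, 9]}
`container['data'].append(90)` → outer = [3, 3, 9, 90]; container = {'data': [3, 3, 9, 90]}
`print(outer)` → prints [3, 3, 9, 90]

Answer: [3, 3, 9, 90]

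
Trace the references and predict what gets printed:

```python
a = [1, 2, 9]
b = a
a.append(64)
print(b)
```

Key concept: basic list aliasing.
Step by step:
`a = [1, 2, 9]` → a = [1, 2, 9]
`b = a` → b = [1, 2, 9] (same object as a)
`a.append(64)` → a = [1, 2, 9, 64] (same object as b); b = [1, 2, 9, 64] (same object as a)
`print(b)` → prints [1, 2, 9, 64]

Answer: [1, 2, 9, 64]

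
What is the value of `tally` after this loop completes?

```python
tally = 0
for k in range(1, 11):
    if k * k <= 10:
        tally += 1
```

Count numbers where k² ≤ 10
`tally` takes the values: 0 → 1 → 2 → 3

Answer: 3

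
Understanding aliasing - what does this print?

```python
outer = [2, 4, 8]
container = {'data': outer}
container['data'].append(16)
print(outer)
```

Key concept: dict holds reference to list.
Step by step:
`outer = [2, 4, 8]` → outer = [2, 4, 8]
`container = {'data': outer}` → container = {'data': [2, 4, 8]}
`container['data'].append(16)` → outer = [2, 4, 8, 16]; container = {'data': [2, 4, 8, 16]}
`print(outer)` → prints [2, 4, 8, 16]

Answer: [2, 4, 8, 16]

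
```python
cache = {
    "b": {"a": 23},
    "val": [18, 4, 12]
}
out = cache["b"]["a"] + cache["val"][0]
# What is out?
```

Trace:
`cache = { ...` → cache = {'b': {'a': 23}, 'val': [18, 4, 12]}
`out = cache["b"]["a"] + cache["val"][0]` → out = 41
So out = 41

Answer: 41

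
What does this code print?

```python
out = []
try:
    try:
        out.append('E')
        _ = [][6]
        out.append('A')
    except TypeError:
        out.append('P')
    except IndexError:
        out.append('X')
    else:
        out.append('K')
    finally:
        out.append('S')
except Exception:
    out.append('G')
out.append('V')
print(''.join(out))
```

Execution trace: 'E' (inner try body) → 'X' (inner except IndexError) → 'S' (inner finally) → 'V' (after the try/except). Output: EXSV

Answer: EXSV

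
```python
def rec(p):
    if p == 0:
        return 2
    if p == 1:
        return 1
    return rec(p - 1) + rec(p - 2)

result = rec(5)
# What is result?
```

Build up from base cases: rec(0)=2, rec(1)=1, rec(2)=3, rec(3)=4, rec(4)=7, rec(5)=11

Answer: 11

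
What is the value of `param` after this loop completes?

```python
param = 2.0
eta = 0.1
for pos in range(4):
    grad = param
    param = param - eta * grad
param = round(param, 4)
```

Gradient descent: w = 2.0 * (1 - 0.1)^4
`param` takes the values: 2.0 → 1.8 → 1.62 → 1.458 → 1.3122

Answer: 1.3122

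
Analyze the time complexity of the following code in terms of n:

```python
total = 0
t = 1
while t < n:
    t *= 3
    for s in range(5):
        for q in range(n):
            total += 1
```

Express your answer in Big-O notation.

Each loop level contributes: log n × 1 × n. Multiplying the contributions gives O(n log n).

Answer: O(n log n)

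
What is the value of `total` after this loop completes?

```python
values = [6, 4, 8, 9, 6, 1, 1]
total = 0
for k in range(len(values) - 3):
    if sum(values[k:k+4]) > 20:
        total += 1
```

Count windows with sum > 20
`total` takes the values: 0 → 1 → 2 → 3

Answer: 3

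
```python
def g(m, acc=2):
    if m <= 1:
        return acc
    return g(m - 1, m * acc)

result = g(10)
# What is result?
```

Accumulator trace (n, acc): (10, 2) -> (9, 20) -> (8, 180) -> (7, 1440) -> (6, 10080) -> (5, 60480) -> (4, 302400) -> (3, 1209600) -> (2, 3628800) -> (1, 7257600) -> return 7257600

Answer: 7257600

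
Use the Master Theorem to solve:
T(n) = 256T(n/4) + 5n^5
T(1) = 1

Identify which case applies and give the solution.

a=256, b=4, f(n)=5n^5. log_4(256) = 4. Since c=5 > 4 and the regularity condition holds (256(n/4)^5 = (256/4^5)n^5 with 256/4^5 < 1), Case 3 applies: T(n) = Θ(f(n)) = O(n^5).

Answer: O(n^5) - Case 3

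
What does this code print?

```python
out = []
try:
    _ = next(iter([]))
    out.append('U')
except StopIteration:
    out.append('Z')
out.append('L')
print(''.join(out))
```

Execution trace: 'Z' (except StopIteration) → 'L' (after the try/except). Output: ZL

Answer: ZL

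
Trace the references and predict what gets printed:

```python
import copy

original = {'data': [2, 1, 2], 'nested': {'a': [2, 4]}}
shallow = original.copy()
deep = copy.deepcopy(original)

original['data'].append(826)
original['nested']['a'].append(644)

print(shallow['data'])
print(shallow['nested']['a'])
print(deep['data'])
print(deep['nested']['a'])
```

Key concept: comparing shallow vs deep copy.
Step by step:
`original = {'data': [2, 1, 2], 'nested': {'a': [2, 4]}}` → original = {'data': [2, 1, 2], 'nested': {'a': [2, 4]}}
`shallow = original.copy()` → shallow = {'data': [2, 1, 2], 'nested': {'a': [2, 4]}}
`deep = copy.deepcopy(original)` → deep = {'data': [2, 1, 2], 'nested': {'a': [2, 4]}}
`original['data'].append(826)` → original = {'data': [2, 1, 2, 826], 'nested': {'a': [2, 4]}}; shallow = {'data': [2, 1, 2, 826], 'nested': {'a': [2, 4]}}
`original['nested']['a'].append(644)` → original = {'data': [2, 1, 2, 826], 'nested': {'a': [2, 4, 644]}}; shallow = {'data': [2, 1, 2, 826], 'nested': {'a': [2, 4, 644]}}
`print(shallow['data'])` → prints [2, 1, 2, 826]
`print(shallow['nested']['a'])` → prints [2, 4, 644]
`print(deep['data'])` → prints [2, 1, 2]
`print(deep['nested']['a'])` → prints [2, 4]

Answer:
[2, 1, 2, 826]
[2, 4, 644]
[2, 1, 2]
[2, 4]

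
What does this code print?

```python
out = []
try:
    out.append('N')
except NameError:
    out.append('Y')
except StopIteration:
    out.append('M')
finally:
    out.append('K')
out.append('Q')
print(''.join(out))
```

Execution trace: 'N' (try body, no exception) → 'K' (finally) → 'Q' (after the try/except). Output: NKQ

Answer: NKQ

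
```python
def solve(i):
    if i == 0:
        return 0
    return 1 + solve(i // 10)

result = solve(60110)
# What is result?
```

Count of digits of 60110: 5

Answer: 5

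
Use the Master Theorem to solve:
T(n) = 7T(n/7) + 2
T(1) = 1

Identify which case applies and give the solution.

a=7, b=7, f(n)=2. log_7(7) = 1. Since c=0 < 1, Case 1 applies: T(n) = Θ(n^log_b(a)) = O(n).

Answer: O(n) - Case 1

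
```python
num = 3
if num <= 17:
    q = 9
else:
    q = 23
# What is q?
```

Trace:
`num = 3` → num = 3
`if num <= 17: ...` → num <= 17 is True → q = 9
So q = 9

Answer: 9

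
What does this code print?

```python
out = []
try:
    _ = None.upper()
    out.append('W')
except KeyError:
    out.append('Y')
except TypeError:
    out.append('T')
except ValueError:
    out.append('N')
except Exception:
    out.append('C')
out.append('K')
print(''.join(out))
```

Execution trace: 'C' (except Exception) → 'K' (after the try/except). Output: CK

Answer: CK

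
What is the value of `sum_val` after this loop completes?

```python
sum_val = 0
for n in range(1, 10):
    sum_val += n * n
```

Sum of squares 1² to 9² = 285
`sum_val` takes the values: 0 → 1 → 5 → 14 → 30 → 55 → 91 → 140 → 204 → 285

Answer: 285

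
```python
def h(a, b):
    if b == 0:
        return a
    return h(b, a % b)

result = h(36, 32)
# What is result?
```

h(36, 32) -> h(32, 4) -> h(4, 0) -> 4

Answer: 4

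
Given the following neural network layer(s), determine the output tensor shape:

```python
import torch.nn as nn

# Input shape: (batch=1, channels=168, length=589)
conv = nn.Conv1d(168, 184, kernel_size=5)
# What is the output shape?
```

Input: (1, 168, 589) -> Output: (1, 184, 585)

Answer: (1, 184, 585)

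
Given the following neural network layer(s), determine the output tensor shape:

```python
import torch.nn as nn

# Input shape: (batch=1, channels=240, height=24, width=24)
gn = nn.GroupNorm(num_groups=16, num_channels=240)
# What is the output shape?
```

Input: (1, 240, 24, 24) -> Output: (1, 240, 24, 24)

Answer: (1, 240, 24, 24)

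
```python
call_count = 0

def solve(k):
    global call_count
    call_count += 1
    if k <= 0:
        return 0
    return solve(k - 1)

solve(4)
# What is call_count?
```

Linear recursion stepping by 1: 5 calls from k=4 down to ≤0.

Answer: 5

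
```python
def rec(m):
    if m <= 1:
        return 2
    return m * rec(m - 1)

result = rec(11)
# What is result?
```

rec(11) = 11 * 10 * 9 * 8 * 7 * 6 * 5 * 4 * 3 * 2 * 2 = 79833600

Answer: 79833600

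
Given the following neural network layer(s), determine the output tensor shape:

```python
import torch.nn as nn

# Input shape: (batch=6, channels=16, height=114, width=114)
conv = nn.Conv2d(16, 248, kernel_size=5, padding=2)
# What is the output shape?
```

Input: (6, 16, 114, 114) -> Output: (6, 248, 114, 114)

Answer: (6, 248, 114, 114)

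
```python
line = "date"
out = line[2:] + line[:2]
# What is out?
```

Trace:
`line = "date"` → line = 'date'
`out = line[2:] + line[:2]` → out = 'teda'
So out = 'teda'

Answer: 'teda'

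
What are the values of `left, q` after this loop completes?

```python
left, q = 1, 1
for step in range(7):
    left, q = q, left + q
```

Fibonacci: after 7 iterations
`left, q` takes the values: (1, 1) → (1, 2) → (2, 3) → (3, 5) → (5, 8) → (8, 13) → (13, 21) → (21, 34)

Answer: 21, 34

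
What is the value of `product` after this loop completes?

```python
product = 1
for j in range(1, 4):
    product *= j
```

3! = 6
`product` takes the values: 1 → 2 → 6

Answer: 6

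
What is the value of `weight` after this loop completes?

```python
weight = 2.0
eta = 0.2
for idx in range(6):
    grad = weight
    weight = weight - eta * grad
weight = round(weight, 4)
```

Gradient descent: w = 2.0 * (1 - 0.2)^6
`weight` takes the values: 2.0 → 1.6 → 1.28 → 1.024 → 0.8192 → 0.65536 → 0.524288 → 0.5243

Answer: 0.5243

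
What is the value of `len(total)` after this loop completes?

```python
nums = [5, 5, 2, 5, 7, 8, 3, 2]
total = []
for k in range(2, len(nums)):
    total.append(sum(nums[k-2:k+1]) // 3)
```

Number of 3-element averages
`total` takes the values: [] → [4] → [4, 4] → [4, 4, 4] → [4, 4, 4, 6] → [4, 4, 4, 6, 6] → [4, 4, 4, 6, 6, 4]
So `len(total)` = 6

Answer: 6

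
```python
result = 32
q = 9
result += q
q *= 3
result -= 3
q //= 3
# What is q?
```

Trace:
`result = 32` → result = 32
`q = 9` → q = 9
`result += q` → result = 41
`q *= 3` → q = 27
`result -= 3` → result = 38
`q //= 3` → q = 9
So q = 9

Answer: 9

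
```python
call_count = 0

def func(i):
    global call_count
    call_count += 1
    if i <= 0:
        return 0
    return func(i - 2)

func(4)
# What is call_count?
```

Linear recursion stepping by 2: 3 calls from i=4 down to ≤0.

Answer: 3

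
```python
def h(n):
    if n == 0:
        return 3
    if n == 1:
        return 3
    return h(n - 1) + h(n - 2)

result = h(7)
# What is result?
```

Build up from base cases: h(0)=3, h(1)=3, h(2)=6, h(3)=9, h(4)=15, h(5)=24, h(6)=39, ..., h(7)=63

Answer: 63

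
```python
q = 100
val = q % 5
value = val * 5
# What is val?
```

Trace:
`q = 100` → q = 100
`val = q % 5` → val = 0
`value = val * 5` → value = 0
So val = 0

Answer: 0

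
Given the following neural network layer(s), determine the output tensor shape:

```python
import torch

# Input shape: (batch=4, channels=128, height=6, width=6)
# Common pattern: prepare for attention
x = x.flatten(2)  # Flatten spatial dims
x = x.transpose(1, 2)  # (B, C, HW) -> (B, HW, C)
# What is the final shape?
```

Input: (4, 128, 6, 6) -> after flatten(2): (4, 128, 36) -> Output: (4, 36, 128)

Answer: (4, 36, 128)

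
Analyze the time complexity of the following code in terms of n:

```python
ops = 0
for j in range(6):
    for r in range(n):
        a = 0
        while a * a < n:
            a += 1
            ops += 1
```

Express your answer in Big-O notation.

Each loop level contributes: 1 × n × √n. Multiplying the contributions gives O(n√n).

Answer: O(n√n)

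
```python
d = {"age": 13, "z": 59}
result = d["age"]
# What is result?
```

Trace:
`d = {"age": 13, "z": 59}` → d = {'age': 13, 'z': 59}
`result = d["age"]` → result = 13
So result = 13

Answer: 13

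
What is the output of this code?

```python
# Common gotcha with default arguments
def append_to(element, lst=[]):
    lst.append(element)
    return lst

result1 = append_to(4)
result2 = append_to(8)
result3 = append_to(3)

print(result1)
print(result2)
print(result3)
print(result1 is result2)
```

Key concept: mutable default argument gotcha.
Step by step:
`result1 = append_to(4)` → result1 = [4]
`result2 = append_to(8)` → result1 = [4, 8] (same object as result2); result2 = [4, 8] (same object as result1)
`result3 = append_to(3)` → result1 = [4, 8, 3] (same object as result2, result3); result2 = [4, 8, 3] (same object as result1, result3); result3 = [4, 8, 3] (same object as result1, result2)
`print(result1)` → prints [4, 8, 3]
`print(result2)` → prints [4, 8, 3]
`print(result3)` → prints [4, 8, 3]
`print(result1 is result2)` → prints True

Answer:
[4, 8, 3]
[4, 8, 3]
[4, 8, 3]
True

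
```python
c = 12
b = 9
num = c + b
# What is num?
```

Trace:
`c = 12` → c = 12
`b = 9` → b = 9
`num = c + b` → num = 21
So num = 21

Answer: 21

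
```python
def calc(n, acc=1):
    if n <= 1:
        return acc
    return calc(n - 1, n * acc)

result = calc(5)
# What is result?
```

Accumulator trace (n, acc): (5, 1) -> (4, 5) -> (3, 20) -> (2, 60) -> (1, 120) -> return 120

Answer: 120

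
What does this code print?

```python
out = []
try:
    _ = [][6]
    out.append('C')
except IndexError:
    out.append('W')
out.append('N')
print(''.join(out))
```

Execution trace: 'W' (except IndexError) → 'N' (after the try/except). Output: WN

Answer: WN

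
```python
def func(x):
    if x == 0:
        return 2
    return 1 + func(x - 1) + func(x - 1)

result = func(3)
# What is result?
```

func(x) = 1 + 2·func(x-1), func(0)=2. Closed form: (2+1)·2^3 - 1 = 23.

Answer: 23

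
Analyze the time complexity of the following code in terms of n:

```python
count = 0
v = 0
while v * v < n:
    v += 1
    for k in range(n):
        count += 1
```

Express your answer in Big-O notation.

Each loop level contributes: √n × n. Multiplying the contributions gives O(n√n).

Answer: O(n√n)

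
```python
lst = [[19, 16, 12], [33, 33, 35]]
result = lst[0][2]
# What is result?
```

Trace:
`lst = [[19, 16, 12], [33, 33, 35]]` → lst = [[19, 16, 12], [33, 33, 35]]
`result = lst[0][2]` → result = 12
So result = 12

Answer: 12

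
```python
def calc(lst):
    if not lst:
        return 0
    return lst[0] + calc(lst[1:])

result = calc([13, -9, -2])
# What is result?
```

13 + (-9) + (-2) + 0 = 2

Answer: 2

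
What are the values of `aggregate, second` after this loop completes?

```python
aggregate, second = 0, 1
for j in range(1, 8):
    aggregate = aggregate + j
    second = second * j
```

Sum and factorial of 1 to 7
`aggregate, second` takes the values: (0, 1) → (1, 1) → (3, 1) → (3, 2) → (6, 2) → (6, 6) → (10, 6) → (10, 24) → (15, 24) → (15, 120) → (21, 120) → (21, 720) → (28, 720) → (28, 5040)

Answer: 28, 5040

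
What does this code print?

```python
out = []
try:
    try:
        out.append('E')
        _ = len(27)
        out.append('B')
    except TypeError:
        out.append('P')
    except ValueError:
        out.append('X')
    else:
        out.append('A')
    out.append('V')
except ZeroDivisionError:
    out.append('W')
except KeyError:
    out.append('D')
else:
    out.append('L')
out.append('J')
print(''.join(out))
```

Execution trace: 'E' (inner try body) → 'P' (inner except TypeError) → 'V' (try body, no exception) → 'L' (else) → 'J' (after the try/except). Output: EPVLJ

Answer: EPVLJ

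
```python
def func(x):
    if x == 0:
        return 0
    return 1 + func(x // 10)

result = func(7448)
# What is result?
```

Count of digits of 7448: 4

Answer: 4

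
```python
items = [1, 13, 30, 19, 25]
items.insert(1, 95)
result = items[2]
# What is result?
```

Trace:
`items = [1, 13, 30, 19, 25]` → items = [1, 13, 30, 19, 25]
`items.insert(1, 95)` → items = [1, 95, 13, 30, 19, 25]
`result = items[2]` → result = 13
So result = 13

Answer: 13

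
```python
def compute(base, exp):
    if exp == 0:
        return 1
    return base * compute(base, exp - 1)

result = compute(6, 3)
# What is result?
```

compute(6, 3) = 6 * 6 * 6 = 216

Answer: 216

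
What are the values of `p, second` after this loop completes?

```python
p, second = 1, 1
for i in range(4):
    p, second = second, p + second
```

Fibonacci: after 4 iterations
`p, second` takes the values: (1, 1) → (1, 2) → (2, 3) → (3, 5) → (5, 8)

Answer: 5, 8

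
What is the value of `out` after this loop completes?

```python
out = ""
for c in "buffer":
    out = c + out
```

Reverse 'buffer'
`out` takes the values: "" → "b" → "ub" → "fub" → "ffub" → "effub" → "reffub"

Answer: "reffub"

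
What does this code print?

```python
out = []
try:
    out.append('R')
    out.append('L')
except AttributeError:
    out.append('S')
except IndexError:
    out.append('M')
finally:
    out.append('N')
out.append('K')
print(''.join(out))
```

Execution trace: 'R' (try body) → 'L' (try body, no exception) → 'N' (finally) → 'K' (after the try/except). Output: RLNK

Answer: RLNK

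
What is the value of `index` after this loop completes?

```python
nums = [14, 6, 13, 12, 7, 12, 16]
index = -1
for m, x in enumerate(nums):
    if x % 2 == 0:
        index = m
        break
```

First even number index in [14, 6, 13, 12, 7, 12, 16]
`index` takes the values: -1 → 0

Answer: 0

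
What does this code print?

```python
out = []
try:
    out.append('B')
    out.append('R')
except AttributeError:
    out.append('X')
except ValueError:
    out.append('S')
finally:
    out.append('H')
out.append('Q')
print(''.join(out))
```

Execution trace: 'B' (try body) → 'R' (try body, no exception) → 'H' (finally) → 'Q' (after the try/except). Output: BRHQ

Answer: BRHQ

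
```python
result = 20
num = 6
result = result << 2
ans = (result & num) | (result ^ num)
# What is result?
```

Trace:
`result = 20` → result = 20
`num = 6` → num = 6
`result = result << 2` → result = 80
`ans = (result & num) | (result ^ num)` → ans = 86
So result = 80

Answer: 80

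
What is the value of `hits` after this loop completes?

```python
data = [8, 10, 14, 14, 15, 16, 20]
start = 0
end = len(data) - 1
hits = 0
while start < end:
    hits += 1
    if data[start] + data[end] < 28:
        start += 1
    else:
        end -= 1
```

Steps to find pair summing to 28
`hits` takes the values: 0 → 1 → 2 → 3 → 4 → 5 → 6

Answer: 6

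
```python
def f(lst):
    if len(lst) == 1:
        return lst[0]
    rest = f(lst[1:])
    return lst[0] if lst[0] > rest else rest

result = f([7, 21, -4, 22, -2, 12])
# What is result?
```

Recursive max over [7, 21, -4, 22, -2, 12] = 22

Answer: 22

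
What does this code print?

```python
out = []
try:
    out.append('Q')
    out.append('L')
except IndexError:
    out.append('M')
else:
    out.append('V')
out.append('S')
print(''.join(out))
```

Execution trace: 'Q' (try body) → 'L' (try body, no exception) → 'V' (else) → 'S' (after the try/except). Output: QLVS

Answer: QLVS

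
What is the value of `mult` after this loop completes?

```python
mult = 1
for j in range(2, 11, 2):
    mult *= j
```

Product of even numbers 2 to 10
`mult` takes the values: 1 → 2 → 8 → 48 → 384 → 3840

Answer: 3840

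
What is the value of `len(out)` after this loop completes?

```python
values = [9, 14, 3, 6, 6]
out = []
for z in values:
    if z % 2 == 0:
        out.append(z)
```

Count even numbers in [9, 14, 3, 6, 6]
`out` takes the values: [] → [14] → [14, 6] → [14, 6, 6]
So `len(out)` = 3

Answer: 3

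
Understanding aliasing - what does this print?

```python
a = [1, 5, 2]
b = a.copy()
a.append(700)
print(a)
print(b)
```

Key concept: list.copy() creates independent copy.
Step by step:
`a = [1, 5, 2]` → a = [1, 5, 2]
`b = a.copy()` → b = [1, 5, 2]
`a.append(700)` → a = [1, 5, 2, 700]
`print(a)` → prints [1, 5, 2, 700]
`print(b)` → prints [1, 5, 2]

Answer:
[1, 5, 2, 700]
[1, 5, 2]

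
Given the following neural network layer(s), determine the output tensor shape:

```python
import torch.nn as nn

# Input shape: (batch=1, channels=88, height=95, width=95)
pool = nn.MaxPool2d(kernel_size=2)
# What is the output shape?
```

Input: (1, 88, 95, 95) -> Output: (1, 88, 47, 47)

Answer: (1, 88, 47, 47)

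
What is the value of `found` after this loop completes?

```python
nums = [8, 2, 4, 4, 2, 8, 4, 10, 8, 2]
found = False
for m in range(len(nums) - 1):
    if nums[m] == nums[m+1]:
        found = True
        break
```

Check consecutive duplicates in [8, 2, 4, 4, 2, 8, 4, 10, 8, 2]
`found` takes the values: False → True

Answer: True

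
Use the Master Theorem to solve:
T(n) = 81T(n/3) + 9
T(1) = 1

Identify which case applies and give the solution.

a=81, b=3, f(n)=9. log_3(81) = 4. Since c=0 < 4, Case 1 applies: T(n) = Θ(n^log_b(a)) = O(n^4).

Answer: O(n^4) - Case 1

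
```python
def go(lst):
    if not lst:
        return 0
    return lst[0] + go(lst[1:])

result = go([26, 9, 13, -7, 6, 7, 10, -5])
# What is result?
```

26 + 9 + 13 + (-7) + 6 + 7 + 10 + (-5) + 0 = 59

Answer: 59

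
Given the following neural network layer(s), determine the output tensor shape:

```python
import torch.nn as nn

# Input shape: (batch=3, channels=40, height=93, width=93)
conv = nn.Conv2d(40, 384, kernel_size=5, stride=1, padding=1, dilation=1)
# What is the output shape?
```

Input: (3, 40, 93, 93) -> Output: (3, 384, 91, 91)

Answer: (3, 384, 91, 91)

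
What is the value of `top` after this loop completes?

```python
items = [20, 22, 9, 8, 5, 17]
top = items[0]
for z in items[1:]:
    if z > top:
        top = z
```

Maximum of [20, 22, 9, 8, 5, 17]
`top` takes the values: 20 → 22

Answer: 22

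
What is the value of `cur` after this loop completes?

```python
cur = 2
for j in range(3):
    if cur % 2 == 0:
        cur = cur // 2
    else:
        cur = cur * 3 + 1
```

Collatz-style transformation from 2
`cur` takes the values: 2 → 1 → 4 → 2

Answer: 2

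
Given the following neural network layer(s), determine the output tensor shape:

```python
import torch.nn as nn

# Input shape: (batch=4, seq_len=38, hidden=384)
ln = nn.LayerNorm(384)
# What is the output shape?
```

Input: (4, 38, 384) -> Output: (4, 38, 384)

Answer: (4, 38, 384)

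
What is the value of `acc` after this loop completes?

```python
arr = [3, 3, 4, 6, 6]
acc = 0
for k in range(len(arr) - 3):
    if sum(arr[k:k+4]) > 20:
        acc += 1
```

Count windows with sum > 20
`acc` takes the values: 0

Answer: 0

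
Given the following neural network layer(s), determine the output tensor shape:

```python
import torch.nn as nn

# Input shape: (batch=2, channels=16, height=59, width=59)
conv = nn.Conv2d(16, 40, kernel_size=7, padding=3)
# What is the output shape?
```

Input: (2, 16, 59, 59) -> Output: (2, 40, 59, 59)

Answer: (2, 40, 59, 59)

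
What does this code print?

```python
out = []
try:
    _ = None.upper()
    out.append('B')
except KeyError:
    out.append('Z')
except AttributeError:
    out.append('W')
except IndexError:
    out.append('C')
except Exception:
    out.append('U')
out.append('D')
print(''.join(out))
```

Execution trace: 'W' (except AttributeError) → 'D' (after the try/except). Output: WD

Answer: WD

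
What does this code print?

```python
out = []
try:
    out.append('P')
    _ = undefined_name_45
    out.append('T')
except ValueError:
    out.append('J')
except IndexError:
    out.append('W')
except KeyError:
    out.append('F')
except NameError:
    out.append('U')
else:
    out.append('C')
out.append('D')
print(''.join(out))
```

Execution trace: 'P' (try body) → 'U' (except NameError) → 'D' (after the try/except). Output: PUD

Answer: PUD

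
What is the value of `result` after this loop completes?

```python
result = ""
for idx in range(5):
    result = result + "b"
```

Repeat 'b' 5 times
`result` takes the values: "" → "b" → "bb" → "bbb" → "bbbb" → "bbbbb"

Answer: "bbbbb"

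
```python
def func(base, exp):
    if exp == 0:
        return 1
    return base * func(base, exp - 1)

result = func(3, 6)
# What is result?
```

func(3, 6) = 3 * 3 * 3 * 3 * 3 * 3 = 729

Answer: 729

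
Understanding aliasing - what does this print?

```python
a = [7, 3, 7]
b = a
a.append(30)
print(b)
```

Key concept: basic list aliasing.
Step by step:
`a = [7, 3, 7]` → a = [7, 3, 7]
`b = a` → b = [7, 3, 7] (same object as a)
`a.append(30)` → a = [7, 3, 7, 30] (same object as b); b = [7, 3, 7, 30] (same object as a)
`print(b)` → prints [7, 3, 7, 30]

Answer: [7, 3, 7, 30]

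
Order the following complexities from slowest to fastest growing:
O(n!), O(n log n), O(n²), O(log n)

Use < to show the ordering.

Ordered by growth rate: O(log n) < O(n log n) < O(n²) < O(n!)

Answer: O(log n) < O(n log n) < O(n²) < O(n!)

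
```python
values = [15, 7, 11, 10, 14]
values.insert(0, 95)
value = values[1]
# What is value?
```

Trace:
`values = [15, 7, 11, 10, 14]` → values = [15, 7, 11, 10, 14]
`values.insert(0, 95)` → values = [95, 15, 7, 11, 10, 14]
`value = values[1]` → value = 15
So value = 15

Answer: 15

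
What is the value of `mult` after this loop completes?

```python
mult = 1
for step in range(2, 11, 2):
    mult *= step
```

Product of even numbers 2 to 10
`mult` takes the values: 1 → 2 → 8 → 48 → 384 → 3840

Answer: 3840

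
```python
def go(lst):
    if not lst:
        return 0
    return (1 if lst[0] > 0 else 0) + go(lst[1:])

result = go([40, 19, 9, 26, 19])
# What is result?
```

Count of positive elements in [40, 19, 9, 26, 19] = 5

Answer: 5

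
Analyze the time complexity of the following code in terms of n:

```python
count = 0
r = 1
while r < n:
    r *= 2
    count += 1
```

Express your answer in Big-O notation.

Each loop level contributes: log n. Multiplying the contributions gives O(log n).

Answer: O(log n)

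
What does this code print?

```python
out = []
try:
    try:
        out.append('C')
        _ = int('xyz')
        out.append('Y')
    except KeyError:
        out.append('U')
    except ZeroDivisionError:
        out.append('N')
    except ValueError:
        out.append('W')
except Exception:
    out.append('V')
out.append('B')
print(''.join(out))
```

Execution trace: 'C' (inner try body) → 'W' (inner except ValueError) → 'B' (after the try/except). Output: CWB

Answer: CWB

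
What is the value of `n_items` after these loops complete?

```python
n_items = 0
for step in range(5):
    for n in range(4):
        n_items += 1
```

5 * 4 = 20
`n_items` takes the values: 0 → 1 → 2 → 3 → 4 → 5 → 6 → 7 → 8 → 9 → 10 → 11 → 12 → 13 → 14 → 15 → 16 → 17 → 18 → 19 → 20

Answer: 20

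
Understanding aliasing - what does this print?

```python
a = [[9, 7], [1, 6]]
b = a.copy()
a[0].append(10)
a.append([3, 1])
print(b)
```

Key concept: shallow copy with nested lists.
Step by step:
`a = [[9, 7], [1, 6]]` → a = [[9, 7], [1, 6]]
`b = a.copy()` → b = [[9, 7], [1, 6]]
`a[0].append(10)` → a = [[9, 7, 10], [1, 6]]; b = [[9, 7, 10], [1, 6]]
`a.append([3, 1])` → a = [[9, 7, 10], [1, 6], [3, 1]]
`print(b)` → prints [[9, 7, 10], [1, 6]]

Answer: [[9, 7, 10], [1, 6]]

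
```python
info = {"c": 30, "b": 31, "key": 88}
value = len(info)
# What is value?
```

Trace:
`info = {"c": 30, "b": 31, "key": 88}` → info = {'c': 30, 'b': 31, 'key': 88}
`value = len(info)` → value = 3
So value = 3

Answer: 3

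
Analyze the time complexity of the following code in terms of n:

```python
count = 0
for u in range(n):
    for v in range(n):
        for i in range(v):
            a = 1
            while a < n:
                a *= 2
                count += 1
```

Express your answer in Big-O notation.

Each loop level contributes: n × n × n × log n. Multiplying the contributions gives O(n^3 log n).

Answer: O(n^3 log n)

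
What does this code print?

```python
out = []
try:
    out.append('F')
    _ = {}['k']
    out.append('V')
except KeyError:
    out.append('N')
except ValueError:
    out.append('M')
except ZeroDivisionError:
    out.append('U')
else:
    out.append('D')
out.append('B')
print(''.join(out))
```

Execution trace: 'F' (try body) → 'N' (except KeyError) → 'B' (after the try/except). Output: FNB

Answer: FNB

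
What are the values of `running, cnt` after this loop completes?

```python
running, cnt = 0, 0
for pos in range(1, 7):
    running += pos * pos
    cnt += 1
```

Sum of squares and count
`running, cnt` takes the values: (0, 0) → (1, 0) → (1, 1) → (5, 1) → (5, 2) → (14, 2) → (14, 3) → (30, 3) → (30, 4) → (55, 4) → (55, 5) → (91, 5) → (91, 6)

Answer: 91, 6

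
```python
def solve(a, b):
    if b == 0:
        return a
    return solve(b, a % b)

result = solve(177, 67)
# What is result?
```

solve(177, 67) -> solve(67, 43) -> solve(43, 24) -> solve(24, 19) -> solve(19, 5) -> solve(5, 4) -> solve(4, 1) -> solve(1, 0) -> 1

Answer: 1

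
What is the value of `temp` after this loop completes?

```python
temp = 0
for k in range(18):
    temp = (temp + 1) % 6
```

Increment mod 6, 18 times = 0
`temp` takes the values: 0 → 1 → 2 → 3 → 4 → 5 → 0 → 1 → 2 → 3 → 4 → 5 → 0 → 1 → 2 → 3 → 4 → 5 → 0

Answer: 0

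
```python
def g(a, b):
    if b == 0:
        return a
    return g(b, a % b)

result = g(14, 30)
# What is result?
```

g(14, 30) -> g(30, 14) -> g(14, 2) -> g(2, 0) -> 2

Answer: 2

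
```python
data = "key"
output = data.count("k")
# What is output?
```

Trace:
`data = "key"` → data = 'key'
`output = data.count("k")` → output = 1
So output = 1

Answer: 1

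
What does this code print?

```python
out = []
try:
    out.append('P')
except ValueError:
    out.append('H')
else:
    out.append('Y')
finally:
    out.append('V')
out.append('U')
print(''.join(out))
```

Execution trace: 'P' (try body, no exception) → 'Y' (else) → 'V' (finally) → 'U' (after the try/except). Output: PYVU

Answer: PYVU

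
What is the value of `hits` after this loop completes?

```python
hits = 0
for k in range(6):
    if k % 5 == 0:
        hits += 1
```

Count numbers divisible by 5 in range(6)
`hits` takes the values: 0 → 1 → 2

Answer: 2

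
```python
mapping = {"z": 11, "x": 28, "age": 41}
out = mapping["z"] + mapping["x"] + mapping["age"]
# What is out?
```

Trace:
`mapping = {"z": 11, "x": 28, "age": 41}` → mapping = {'z': 11, 'x': 28, 'age': 41}
`out = mapping["z"] + mapping["x"] + mapping["age"]` → out = 80
So out = 80

Answer: 80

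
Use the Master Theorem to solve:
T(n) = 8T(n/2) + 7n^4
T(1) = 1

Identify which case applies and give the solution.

a=8, b=2, f(n)=7n^4. log_2(8) = 3. Since c=4 > 3 and the regularity condition holds (8(n/2)^4 = (8/2^4)n^4 with 8/2^4 < 1), Case 3 applies: T(n) = Θ(f(n)) = O(n^4).

Answer: O(n^4) - Case 3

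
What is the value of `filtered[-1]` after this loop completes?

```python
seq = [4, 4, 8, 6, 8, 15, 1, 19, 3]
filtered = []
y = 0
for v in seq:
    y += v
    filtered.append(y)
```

Cumulative sum ends at 68
`filtered` takes the values: [] → [4] → [4, 8] → [4, 8, 16] → [4, 8, 16, 22] → [4, 8, 16, 22, 30] → [4, 8, 16, 22, 30, 45] → [4, 8, 16, 22, 30, 45, 46] → [4, 8, 16, 22, 30, 45, 46, 65] → [4, 8, 16, 22, 30, 45, 46, 65, 68]
So `filtered[-1]` = 68

Answer: 68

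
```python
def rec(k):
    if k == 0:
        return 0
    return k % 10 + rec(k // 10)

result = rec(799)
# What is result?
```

Sum of digits of 799: 9 + 9 + 7 = 25

Answer: 25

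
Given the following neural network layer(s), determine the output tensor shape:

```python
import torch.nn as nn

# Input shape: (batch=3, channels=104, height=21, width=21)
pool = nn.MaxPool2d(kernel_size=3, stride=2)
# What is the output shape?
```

Input: (3, 104, 21, 21) -> Output: (3, 104, 10, 10)

Answer: (3, 104, 10, 10)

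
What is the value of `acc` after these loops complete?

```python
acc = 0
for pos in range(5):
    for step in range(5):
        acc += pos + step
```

Sum of all pos+step for pos,step in 5x5
`acc` takes the values: 0 → 1 → 3 → 6 → 10 → 11 → 13 → 16 → 20 → 25 → 27 → 30 → 34 → 39 → 45 → 48 → 52 → 57 → 63 → 70 → 74 → 79 → 85 → 92 → 100

Answer: 100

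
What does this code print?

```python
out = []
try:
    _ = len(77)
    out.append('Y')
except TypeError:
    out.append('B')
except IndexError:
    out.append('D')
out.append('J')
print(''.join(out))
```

Execution trace: 'B' (except TypeError) → 'J' (after the try/except). Output: BJ

Answer: BJ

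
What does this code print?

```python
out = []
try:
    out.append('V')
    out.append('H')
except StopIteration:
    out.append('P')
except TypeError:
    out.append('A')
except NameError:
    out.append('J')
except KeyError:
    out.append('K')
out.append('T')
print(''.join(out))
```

Execution trace: 'V' (try body) → 'H' (try body, no exception) → 'T' (after the try/except). Output: VHT

Answer: VHT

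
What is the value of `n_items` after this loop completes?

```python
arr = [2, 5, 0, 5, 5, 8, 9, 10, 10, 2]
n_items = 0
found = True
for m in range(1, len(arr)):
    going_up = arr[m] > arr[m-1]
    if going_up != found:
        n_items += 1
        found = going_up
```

Count direction changes in [2, 5, 0, 5, 5, 8, 9, 10, 10, 2]
`n_items` takes the values: 0 → 1 → 2 → 3 → 4 → 5

Answer: 5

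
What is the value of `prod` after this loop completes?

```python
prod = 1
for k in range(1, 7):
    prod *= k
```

6! = 720
`prod` takes the values: 1 → 2 → 6 → 24 → 120 → 720

Answer: 720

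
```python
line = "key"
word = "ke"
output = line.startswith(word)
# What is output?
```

Trace:
`line = "key"` → line = 'key'
`word = "ke"` → word = 'ke'
`output = line.startswith(word)` → output = True
So output = True

Answer: True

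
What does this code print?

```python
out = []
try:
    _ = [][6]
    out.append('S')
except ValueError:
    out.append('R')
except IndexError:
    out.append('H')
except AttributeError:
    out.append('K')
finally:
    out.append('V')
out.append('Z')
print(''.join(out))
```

Execution trace: 'H' (except IndexError) → 'V' (finally) → 'Z' (after the try/except). Output: HVZ

Answer: HVZ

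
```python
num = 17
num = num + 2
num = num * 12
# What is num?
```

Trace:
`num = 17` → num = 17
`num = num + 2` → num = 19
`num = num * 12` → num = 228
So num = 228

Answer: 228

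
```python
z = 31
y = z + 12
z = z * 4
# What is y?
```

Trace:
`z = 31` → z = 31
`y = z + 12` → y = 43
`z = z * 4` → z = 124
So y = 43

Answer: 43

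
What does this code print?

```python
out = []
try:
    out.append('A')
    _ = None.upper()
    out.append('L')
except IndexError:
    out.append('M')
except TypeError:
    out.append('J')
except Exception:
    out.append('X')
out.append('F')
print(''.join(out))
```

Execution trace: 'A' (try body) → 'X' (except Exception) → 'F' (after the try/except). Output: AXF

Answer: AXF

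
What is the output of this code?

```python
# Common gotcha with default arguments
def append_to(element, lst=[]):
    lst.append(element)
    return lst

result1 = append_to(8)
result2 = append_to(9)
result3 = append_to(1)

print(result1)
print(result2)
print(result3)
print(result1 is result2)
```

Key concept: mutable default argument gotcha.
Step by step:
`result1 = append_to(8)` → result1 = [8]
`result2 = append_to(9)` → result1 = [8, 9] (same object as result2); result2 = [8, 9] (same object as result1)
`result3 = append_to(1)` → result1 = [8, 9, 1] (same object as result2, result3); result2 = [8, 9, 1] (same object as result1, result3); result3 = [8, 9, 1] (same object as result1, result2)
`print(result1)` → prints [8, 9, 1]
`print(result2)` → prints [8, 9, 1]
`print(result3)` → prints [8, 9, 1]
`print(result1 is result2)` → prints True

Answer:
[8, 9, 1]
[8, 9, 1]
[8, 9, 1]
True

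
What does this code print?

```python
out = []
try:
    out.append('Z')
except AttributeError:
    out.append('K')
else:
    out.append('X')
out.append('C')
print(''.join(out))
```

Execution trace: 'Z' (try body, no exception) → 'X' (else) → 'C' (after the try/except). Output: ZXC

Answer: ZXC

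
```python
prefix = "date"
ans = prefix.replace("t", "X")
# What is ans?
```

Trace:
`prefix = "date"` → prefix = 'date'
`ans = prefix.replace("t", "X")` → ans = 'daXe'
So ans = 'daXe'

Answer: 'daXe'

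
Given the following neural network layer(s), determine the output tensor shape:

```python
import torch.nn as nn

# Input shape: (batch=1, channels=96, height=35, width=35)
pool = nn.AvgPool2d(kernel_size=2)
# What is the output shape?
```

Input: (1, 96, 35, 35) -> Output: (1, 96, 17, 17)

Answer: (1, 96, 17, 17)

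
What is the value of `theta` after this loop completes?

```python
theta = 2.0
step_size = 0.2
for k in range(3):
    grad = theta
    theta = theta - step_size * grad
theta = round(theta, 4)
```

Gradient descent: w = 2.0 * (1 - 0.2)^3
`theta` takes the values: 2.0 → 1.6 → 1.28 → 1.024

Answer: 1.024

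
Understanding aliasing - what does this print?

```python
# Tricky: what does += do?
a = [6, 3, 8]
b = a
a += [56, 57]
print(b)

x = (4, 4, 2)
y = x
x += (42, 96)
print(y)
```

Key concept: += behavior differs for mutable vs immutable.
Step by step:
`a = [6, 3, 8]` → a = [6, 3, 8]
`b = a` → b = [6, 3, 8] (same object as a)
`a += [56, 57]` → a = [6, 3, 8, 56, 57] (same object as b); b = [6, 3, 8, 56, 57] (same object as a)
`print(b)` → prints [6, 3, 8, 56, 57]
`x = (4, 4, 2)` → x = (4, 4, 2)
`y = x` → y = (4, 4, 2)
`x += (42, 96)` → x = (4, 4, 2, 42, 96)
`print(y)` → prints (4, 4, 2)

Answer:
[6, 3, 8, 56, 57]
(4, 4, 2)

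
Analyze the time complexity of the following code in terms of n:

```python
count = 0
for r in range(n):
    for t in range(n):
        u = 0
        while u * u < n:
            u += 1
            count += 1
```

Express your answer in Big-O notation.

Each loop level contributes: n × n × √n. Multiplying the contributions gives O(n^2√n).

Answer: O(n^2√n)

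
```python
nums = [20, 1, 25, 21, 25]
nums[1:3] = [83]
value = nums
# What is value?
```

Trace:
`nums = [20, 1, 25, 21, 25]` → nums = [20, 1, 25, 21, 25]
`nums[1:3] = [83]` → nums = [20, 83, 21, 25]
`value = nums` → value = [20, 83, 21, 25]
So value = [20, 83, 21, 25]

Answer: [20, 83, 21, 25]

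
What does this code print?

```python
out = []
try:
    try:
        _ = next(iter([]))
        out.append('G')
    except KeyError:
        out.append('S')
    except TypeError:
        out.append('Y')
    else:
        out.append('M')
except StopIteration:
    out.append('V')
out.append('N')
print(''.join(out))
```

Execution trace: 'V' (outer except StopIteration) → 'N' (after the try/except). Output: VN

Answer: VN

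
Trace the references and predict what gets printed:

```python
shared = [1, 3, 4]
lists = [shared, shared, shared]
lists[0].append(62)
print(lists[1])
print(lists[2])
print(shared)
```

Key concept: list of same reference.
Step by step:
`shared = [1, 3, 4]` → shared = [1, 3, 4]
`lists = [shared, shared, shared]` → lists = [[1, 3, 4], [1, 3, 4], [1, 3, 4]]
`lists[0].append(62)` → shared = [1, 3, 4, 62]; lists = [[1, 3, 4, 62], [1, 3, 4, 62], [1, 3, 4, 62]]
`print(lists[1])` → prints [1, 3, 4, 62]
`print(lists[2])` → prints [1, 3, 4, 62]
`print(shared)` → prints [1, 3, 4, 62]

Answer:
[1, 3, 4, 62]
[1, 3, 4, 62]
[1, 3, 4, 62]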